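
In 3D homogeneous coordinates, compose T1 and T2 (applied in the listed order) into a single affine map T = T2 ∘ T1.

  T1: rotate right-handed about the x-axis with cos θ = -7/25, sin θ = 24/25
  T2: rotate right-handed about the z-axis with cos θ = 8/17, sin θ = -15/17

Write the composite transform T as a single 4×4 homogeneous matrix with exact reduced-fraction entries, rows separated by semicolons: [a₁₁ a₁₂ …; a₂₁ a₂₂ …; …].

T = [8/17 -21/85 -72/85 0; -15/17 -56/425 -192/425 0; 0 24/25 -7/25 0; 0 0 0 1]

T1 = [1 0 0 0; 0 -7/25 -24/25 0; 0 24/25 -7/25 0; 0 0 0 1]
T2·T1 = [8/17 -21/85 -72/85 0; -15/17 -56/425 -192/425 0; 0 24/25 -7/25 0; 0 0 0 1]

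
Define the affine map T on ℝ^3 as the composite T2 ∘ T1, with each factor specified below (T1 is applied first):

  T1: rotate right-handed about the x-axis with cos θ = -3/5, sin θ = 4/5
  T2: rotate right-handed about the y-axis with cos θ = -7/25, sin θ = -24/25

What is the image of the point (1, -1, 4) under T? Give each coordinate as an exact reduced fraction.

T1 rotate right-handed about the x-axis with cos θ = -3/5, sin θ = 4/5: (1, -1, 4) → (1, -13/5, -16/5)
T2 rotate right-handed about the y-axis with cos θ = -7/25, sin θ = -24/25: (1, -13/5, -16/5) → (349/125, -13/5, 232/125)

T(p) = (349/125, -13/5, 232/125)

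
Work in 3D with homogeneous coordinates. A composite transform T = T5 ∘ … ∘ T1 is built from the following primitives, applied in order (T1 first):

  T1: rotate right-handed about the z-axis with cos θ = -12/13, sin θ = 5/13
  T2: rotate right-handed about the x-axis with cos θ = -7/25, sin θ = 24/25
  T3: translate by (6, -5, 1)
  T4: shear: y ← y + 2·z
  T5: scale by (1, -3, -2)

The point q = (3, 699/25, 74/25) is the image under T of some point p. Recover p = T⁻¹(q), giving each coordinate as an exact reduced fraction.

T1 = [-12/13 -5/13 0 0; 5/13 -12/13 0 0; 0 0 1 0; 0 0 0 1]
T2·T1 = [-12/13 -5/13 0 0; -7/65 84/325 -24/25 0; 24/65 -288/325 -7/25 0; 0 0 0 1]
T3·…·T1 = [-12/13 -5/13 0 6; -7/65 84/325 -24/25 -5; 24/65 -288/325 -7/25 1; 0 0 0 1]
T4·…·T1 = [-12/13 -5/13 0 6; 41/65 -492/325 -38/25 -3; 24/65 -288/325 -7/25 1; 0 0 0 1]
T5·…·T1 = [-12/13 -5/13 0 6; -123/65 1476/325 114/25 9; -48/65 576/325 14/25 -2; 0 0 0 1]
det M = 6; M⁻¹ = [-12/13 7/195 -19/65 301/65; -5/13 -28/325 228/325 1458/325; 0 8/25 -41/50 -113/25; 0 0 0 1]
M⁻¹ · (3, 699/25, 74/25)ᵀ = (2, 3, 2)ᵀ

p = (2, 3, 2)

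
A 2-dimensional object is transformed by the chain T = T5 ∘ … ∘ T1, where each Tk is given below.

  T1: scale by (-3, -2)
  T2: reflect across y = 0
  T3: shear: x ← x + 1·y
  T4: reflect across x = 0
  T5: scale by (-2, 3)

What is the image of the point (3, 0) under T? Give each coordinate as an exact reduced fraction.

T(p) = (-18, 0)

T1 scale by (-3, -2): (3, 0) → (-9, 0)
T2 reflect across y = 0: (-9, 0) → (-9, 0)
T3 shear: x ← x + 1·y: (-9, 0) → (-9, 0)
T4 reflect across x = 0: (-9, 0) → (9, 0)
T5 scale by (-2, 3): (9, 0) → (-18, 0)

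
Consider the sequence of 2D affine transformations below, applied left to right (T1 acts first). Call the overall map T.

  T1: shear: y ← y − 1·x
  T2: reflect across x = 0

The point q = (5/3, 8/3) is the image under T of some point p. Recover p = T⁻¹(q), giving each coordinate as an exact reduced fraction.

p = (-5/3, 1)

T1 = [1 0 0; -1 1 0; 0 0 1]
T2·T1 = [-1 0 0; -1 1 0; 0 0 1]
det M = -1; M⁻¹ = [-1 0 0; -1 1 0; 0 0 1]
M⁻¹ · (5/3, 8/3)ᵀ = (-5/3, 1)ᵀ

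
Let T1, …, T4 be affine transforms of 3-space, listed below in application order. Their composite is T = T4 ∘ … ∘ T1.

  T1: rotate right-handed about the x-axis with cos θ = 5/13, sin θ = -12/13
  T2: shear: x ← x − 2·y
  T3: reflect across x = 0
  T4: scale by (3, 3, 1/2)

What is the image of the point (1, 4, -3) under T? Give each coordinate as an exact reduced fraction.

T1 rotate right-handed about the x-axis with cos θ = 5/13, sin θ = -12/13: (1, 4, -3) → (1, -16/13, -63/13)
T2 shear: x ← x − 2·y: (1, -16/13, -63/13) → (45/13, -16/13, -63/13)
T3 reflect across x = 0: (45/13, -16/13, -63/13) → (-45/13, -16/13, -63/13)
T4 scale by (3, 3, 1/2): (-45/13, -16/13, -63/13) → (-135/13, -48/13, -63/26)

T(p) = (-135/13, -48/13, -63/26)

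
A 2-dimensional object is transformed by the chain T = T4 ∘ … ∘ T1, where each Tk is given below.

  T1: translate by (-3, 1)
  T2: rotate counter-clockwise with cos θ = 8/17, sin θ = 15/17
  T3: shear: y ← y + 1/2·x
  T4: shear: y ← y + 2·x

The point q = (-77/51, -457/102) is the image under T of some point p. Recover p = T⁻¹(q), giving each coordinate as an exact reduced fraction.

p = (5/3, 0)

T1 = [1 0 -3; 0 1 1; 0 0 1]
T2·T1 = [8/17 -15/17 -39/17; 15/17 8/17 -37/17; 0 0 1]
T3·…·T1 = [8/17 -15/17 -39/17; 19/17 1/34 -113/34; 0 0 1]
T4·…·T1 = [8/17 -15/17 -39/17; 35/17 -59/34 -269/34; 0 0 1]
det M = 1; M⁻¹ = [-59/34 15/17 3; -35/17 8/17 -1; 0 0 1]
M⁻¹ · (-77/51, -457/102)ᵀ = (5/3, 0)ᵀ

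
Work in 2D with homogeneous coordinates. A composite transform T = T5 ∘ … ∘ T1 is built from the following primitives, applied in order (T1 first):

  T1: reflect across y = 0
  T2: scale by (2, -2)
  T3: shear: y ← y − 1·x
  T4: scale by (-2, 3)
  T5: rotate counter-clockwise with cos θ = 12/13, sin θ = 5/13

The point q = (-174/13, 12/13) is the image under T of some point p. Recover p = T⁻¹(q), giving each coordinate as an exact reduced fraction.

p = (3, 4)

T1 = [1 0 0; 0 -1 0; 0 0 1]
T2·T1 = [2 0 0; 0 2 0; 0 0 1]
T3·…·T1 = [2 0 0; -2 2 0; 0 0 1]
T4·…·T1 = [-4 0 0; -6 6 0; 0 0 1]
T5·…·T1 = [-18/13 -30/13 0; -92/13 72/13 0; 0 0 1]
det M = -24; M⁻¹ = [-3/13 -5/52 0; -23/78 3/52 0; 0 0 1]
M⁻¹ · (-174/13, 12/13)ᵀ = (3, 4)ᵀ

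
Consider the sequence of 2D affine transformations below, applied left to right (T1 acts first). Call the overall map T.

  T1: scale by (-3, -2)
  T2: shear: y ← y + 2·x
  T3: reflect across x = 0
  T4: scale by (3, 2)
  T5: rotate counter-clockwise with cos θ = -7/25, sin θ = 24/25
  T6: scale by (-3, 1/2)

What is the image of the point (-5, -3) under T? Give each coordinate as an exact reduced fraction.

T1 scale by (-3, -2): (-5, -3) → (15, 6)
T2 shear: y ← y + 2·x: (15, 6) → (15, 36)
T3 reflect across x = 0: (15, 36) → (-15, 36)
T4 scale by (3, 2): (-15, 36) → (-45, 72)
T5 rotate counter-clockwise with cos θ = -7/25, sin θ = 24/25: (-45, 72) → (-1413/25, -1584/25)
T6 scale by (-3, 1/2): (-1413/25, -1584/25) → (4239/25, -792/25)

T(p) = (4239/25, -792/25)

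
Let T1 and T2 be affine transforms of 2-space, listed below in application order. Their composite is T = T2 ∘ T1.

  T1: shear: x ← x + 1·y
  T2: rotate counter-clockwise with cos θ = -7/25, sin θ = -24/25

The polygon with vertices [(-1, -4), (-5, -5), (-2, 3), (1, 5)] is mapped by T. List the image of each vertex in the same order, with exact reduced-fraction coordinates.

T1 shear: x ← x + 1·y: (-1, -4) → (-5, -4); (-5, -5) → (-10, -5); (-2, 3) → (1, 3); (1, 5) → (6, 5)
T2 rotate counter-clockwise with cos θ = -7/25, sin θ = -24/25: (-5, -4) → (-61/25, 148/25); (-10, -5) → (-2, 11); (1, 3) → (13/5, -9/5); (6, 5) → (78/25, -179/25)

image vertices: (-61/25, 148/25), (-2, 11), (13/5, -9/5), (78/25, -179/25)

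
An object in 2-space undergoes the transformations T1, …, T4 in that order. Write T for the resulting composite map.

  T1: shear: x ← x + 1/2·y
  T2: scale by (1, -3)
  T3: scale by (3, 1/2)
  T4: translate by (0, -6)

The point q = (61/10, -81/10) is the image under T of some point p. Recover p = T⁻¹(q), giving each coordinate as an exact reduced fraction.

T1 = [1 1/2 0; 0 1 0; 0 0 1]
T2·T1 = [1 1/2 0; 0 -3 0; 0 0 1]
T3·…·T1 = [3 3/2 0; 0 -3/2 0; 0 0 1]
T4·…·T1 = [3 3/2 0; 0 -3/2 -6; 0 0 1]
det M = -9/2; M⁻¹ = [1/3 1/3 2; 0 -2/3 -4; 0 0 1]
M⁻¹ · (61/10, -81/10)ᵀ = (4/3, 7/5)ᵀ

p = (4/3, 7/5)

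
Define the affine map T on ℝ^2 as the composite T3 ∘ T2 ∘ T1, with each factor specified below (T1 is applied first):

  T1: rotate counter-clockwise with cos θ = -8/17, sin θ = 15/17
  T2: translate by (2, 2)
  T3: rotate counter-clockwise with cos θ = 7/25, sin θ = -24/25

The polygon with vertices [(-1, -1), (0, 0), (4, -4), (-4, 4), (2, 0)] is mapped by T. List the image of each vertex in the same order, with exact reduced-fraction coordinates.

image vertices: (1047/425, -1179/425), (62/25, -34/25), (3458/425, -606/425), (-54/17, -22/17), (1662/425, 16/425)

T1 rotate counter-clockwise with cos θ = -8/17, sin θ = 15/17: (-1, -1) → (23/17, -7/17); (0, 0) → (0, 0); (4, -4) → (28/17, 92/17); (-4, 4) → (-28/17, -92/17); (2, 0) → (-16/17, 30/17)
T2 translate by (2, 2): (23/17, -7/17) → (57/17, 27/17); (0, 0) → (2, 2); (28/17, 92/17) → (62/17, 126/17); (-28/17, -92/17) → (6/17, -58/17); (-16/17, 30/17) → (18/17, 64/17)
T3 rotate counter-clockwise with cos θ = 7/25, sin θ = -24/25: (57/17, 27/17) → (1047/425, -1179/425); (2, 2) → (62/25, -34/25); (62/17, 126/17) → (3458/425, -606/425); (6/17, -58/17) → (-54/17, -22/17); (18/17, 64/17) → (1662/425, 16/425)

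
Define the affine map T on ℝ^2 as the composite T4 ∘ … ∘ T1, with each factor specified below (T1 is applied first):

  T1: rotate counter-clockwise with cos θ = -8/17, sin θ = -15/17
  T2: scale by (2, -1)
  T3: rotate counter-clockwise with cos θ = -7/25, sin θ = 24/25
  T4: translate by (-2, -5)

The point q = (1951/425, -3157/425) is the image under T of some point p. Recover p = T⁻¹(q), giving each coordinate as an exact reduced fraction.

p = (-4, -9/2)

T1 = [-8/17 15/17 0; -15/17 -8/17 0; 0 0 1]
T2·T1 = [-16/17 30/17 0; 15/17 8/17 0; 0 0 1]
T3·…·T1 = [-248/425 -402/425 0; -489/425 664/425 0; 0 0 1]
T4·…·T1 = [-248/425 -402/425 -2; -489/425 664/425 -5; 0 0 1]
det M = -2; M⁻¹ = [-332/425 -201/425 -1669/425; -489/850 124/425 131/425; 0 0 1]
M⁻¹ · (1951/425, -3157/425)ᵀ = (-4, -9/2)ᵀ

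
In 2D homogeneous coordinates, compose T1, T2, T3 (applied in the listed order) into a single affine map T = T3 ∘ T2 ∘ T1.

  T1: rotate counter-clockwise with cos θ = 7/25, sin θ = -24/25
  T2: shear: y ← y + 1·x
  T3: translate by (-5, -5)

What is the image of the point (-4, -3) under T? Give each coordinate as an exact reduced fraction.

T1 rotate counter-clockwise with cos θ = 7/25, sin θ = -24/25: (-4, -3) → (-4, 3)
T2 shear: y ← y + 1·x: (-4, 3) → (-4, -1)
T3 translate by (-5, -5): (-4, -1) → (-9, -6)

T(p) = (-9, -6)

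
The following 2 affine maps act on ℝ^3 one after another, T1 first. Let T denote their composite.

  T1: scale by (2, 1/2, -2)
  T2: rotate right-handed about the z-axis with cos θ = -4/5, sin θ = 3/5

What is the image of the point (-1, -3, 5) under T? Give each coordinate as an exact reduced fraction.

T1 scale by (2, 1/2, -2): (-1, -3, 5) → (-2, -3/2, -10)
T2 rotate right-handed about the z-axis with cos θ = -4/5, sin θ = 3/5: (-2, -3/2, -10) → (5/2, 0, -10)

T(p) = (5/2, 0, -10)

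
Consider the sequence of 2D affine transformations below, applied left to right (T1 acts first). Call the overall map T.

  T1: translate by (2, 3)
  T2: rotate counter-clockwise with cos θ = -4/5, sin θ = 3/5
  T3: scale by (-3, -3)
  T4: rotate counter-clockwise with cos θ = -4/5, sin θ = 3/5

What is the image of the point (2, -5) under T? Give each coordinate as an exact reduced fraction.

T(p) = (12/5, 66/5)

T1 translate by (2, 3): (2, -5) → (4, -2)
T2 rotate counter-clockwise with cos θ = -4/5, sin θ = 3/5: (4, -2) → (-2, 4)
T3 scale by (-3, -3): (-2, 4) → (6, -12)
T4 rotate counter-clockwise with cos θ = -4/5, sin θ = 3/5: (6, -12) → (12/5, 66/5)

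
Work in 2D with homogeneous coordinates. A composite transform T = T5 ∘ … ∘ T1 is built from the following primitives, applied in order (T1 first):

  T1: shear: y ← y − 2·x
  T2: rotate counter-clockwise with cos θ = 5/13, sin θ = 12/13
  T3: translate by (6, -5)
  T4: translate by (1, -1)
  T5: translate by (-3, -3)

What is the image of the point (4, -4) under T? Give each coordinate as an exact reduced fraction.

T1 shear: y ← y − 2·x: (4, -4) → (4, -12)
T2 rotate counter-clockwise with cos θ = 5/13, sin θ = 12/13: (4, -12) → (164/13, -12/13)
T3 translate by (6, -5): (164/13, -12/13) → (242/13, -77/13)
T4 translate by (1, -1): (242/13, -77/13) → (255/13, -90/13)
T5 translate by (-3, -3): (255/13, -90/13) → (216/13, -129/13)

T(p) = (216/13, -129/13)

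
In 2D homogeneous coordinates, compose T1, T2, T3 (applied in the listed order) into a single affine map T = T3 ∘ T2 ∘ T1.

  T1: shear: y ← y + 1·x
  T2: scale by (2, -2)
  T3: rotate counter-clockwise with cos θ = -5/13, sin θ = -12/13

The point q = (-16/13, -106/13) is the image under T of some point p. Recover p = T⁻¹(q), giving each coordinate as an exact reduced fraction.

p = (4, -5)

T1 = [1 0 0; 1 1 0; 0 0 1]
T2·T1 = [2 0 0; -2 -2 0; 0 0 1]
T3·…·T1 = [-34/13 -24/13 0; -14/13 10/13 0; 0 0 1]
det M = -4; M⁻¹ = [-5/26 -6/13 0; -7/26 17/26 0; 0 0 1]
M⁻¹ · (-16/13, -106/13)ᵀ = (4, -5)ᵀ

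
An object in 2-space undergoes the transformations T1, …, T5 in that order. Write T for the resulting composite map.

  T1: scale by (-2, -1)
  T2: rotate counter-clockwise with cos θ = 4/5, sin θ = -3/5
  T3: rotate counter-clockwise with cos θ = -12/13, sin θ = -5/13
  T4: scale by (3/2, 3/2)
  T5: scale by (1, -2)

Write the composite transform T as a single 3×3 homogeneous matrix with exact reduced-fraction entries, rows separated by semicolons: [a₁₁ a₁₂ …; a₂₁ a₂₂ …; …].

T = [189/65 24/65 0; 96/65 -189/65 0; 0 0 1]

T1 = [-2 0 0; 0 -1 0; 0 0 1]
T2·T1 = [-8/5 -3/5 0; 6/5 -4/5 0; 0 0 1]
T3·…·T1 = [126/65 16/65 0; -32/65 63/65 0; 0 0 1]
T4·…·T1 = [189/65 24/65 0; -48/65 189/130 0; 0 0 1]
T5·…·T1 = [189/65 24/65 0; 96/65 -189/65 0; 0 0 1]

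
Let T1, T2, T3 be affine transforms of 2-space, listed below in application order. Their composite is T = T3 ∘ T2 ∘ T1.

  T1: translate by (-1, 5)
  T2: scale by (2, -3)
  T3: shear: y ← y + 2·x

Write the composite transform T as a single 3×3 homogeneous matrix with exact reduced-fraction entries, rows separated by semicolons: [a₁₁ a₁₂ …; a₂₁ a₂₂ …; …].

T = [2 0 -2; 4 -3 -19; 0 0 1]

T1 = [1 0 -1; 0 1 5; 0 0 1]
T2·T1 = [2 0 -2; 0 -3 -15; 0 0 1]
T3·…·T1 = [2 0 -2; 4 -3 -19; 0 0 1]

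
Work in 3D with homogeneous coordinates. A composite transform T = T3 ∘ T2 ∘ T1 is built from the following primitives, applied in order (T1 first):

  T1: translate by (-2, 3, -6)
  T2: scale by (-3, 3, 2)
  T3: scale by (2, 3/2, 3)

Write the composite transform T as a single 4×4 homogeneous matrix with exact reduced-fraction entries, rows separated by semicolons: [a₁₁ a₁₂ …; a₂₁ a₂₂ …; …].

T = [-6 0 0 12; 0 9/2 0 27/2; 0 0 6 -36; 0 0 0 1]

T1 = [1 0 0 -2; 0 1 0 3; 0 0 1 -6; 0 0 0 1]
T2·T1 = [-3 0 0 6; 0 3 0 9; 0 0 2 -12; 0 0 0 1]
T3·…·T1 = [-6 0 0 12; 0 9/2 0 27/2; 0 0 6 -36; 0 0 0 1]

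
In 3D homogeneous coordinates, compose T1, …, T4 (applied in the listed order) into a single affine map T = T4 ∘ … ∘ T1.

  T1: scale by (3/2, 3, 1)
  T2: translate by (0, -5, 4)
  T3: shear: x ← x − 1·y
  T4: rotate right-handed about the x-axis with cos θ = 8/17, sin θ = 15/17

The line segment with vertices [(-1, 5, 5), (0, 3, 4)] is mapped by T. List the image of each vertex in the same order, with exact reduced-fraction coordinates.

T1 scale by (3/2, 3, 1): (-1, 5, 5) → (-3/2, 15, 5); (0, 3, 4) → (0, 9, 4)
T2 translate by (0, -5, 4): (-3/2, 15, 5) → (-3/2, 10, 9); (0, 9, 4) → (0, 4, 8)
T3 shear: x ← x − 1·y: (-3/2, 10, 9) → (-23/2, 10, 9); (0, 4, 8) → (-4, 4, 8)
T4 rotate right-handed about the x-axis with cos θ = 8/17, sin θ = 15/17: (-23/2, 10, 9) → (-23/2, -55/17, 222/17); (-4, 4, 8) → (-4, -88/17, 124/17)

image vertices: (-23/2, -55/17, 222/17), (-4, -88/17, 124/17)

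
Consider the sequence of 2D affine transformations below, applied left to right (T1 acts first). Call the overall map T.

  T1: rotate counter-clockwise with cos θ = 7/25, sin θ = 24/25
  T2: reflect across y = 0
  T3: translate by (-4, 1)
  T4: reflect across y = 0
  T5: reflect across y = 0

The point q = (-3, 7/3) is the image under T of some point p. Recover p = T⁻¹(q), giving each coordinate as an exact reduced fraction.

p = (-1, -4/3)

T1 = [7/25 -24/25 0; 24/25 7/25 0; 0 0 1]
T2·T1 = [7/25 -24/25 0; -24/25 -7/25 0; 0 0 1]
T3·…·T1 = [7/25 -24/25 -4; -24/25 -7/25 1; 0 0 1]
T4·…·T1 = [7/25 -24/25 -4; 24/25 7/25 -1; 0 0 1]
T5·…·T1 = [7/25 -24/25 -4; -24/25 -7/25 1; 0 0 1]
det M = -1; M⁻¹ = [7/25 -24/25 52/25; -24/25 -7/25 -89/25; 0 0 1]
M⁻¹ · (-3, 7/3)ᵀ = (-1, -4/3)ᵀ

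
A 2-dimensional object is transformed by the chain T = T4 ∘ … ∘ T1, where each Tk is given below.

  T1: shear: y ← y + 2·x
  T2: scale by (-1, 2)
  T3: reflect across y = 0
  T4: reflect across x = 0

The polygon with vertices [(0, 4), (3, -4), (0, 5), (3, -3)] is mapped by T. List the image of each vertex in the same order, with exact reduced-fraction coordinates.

image vertices: (0, -8), (3, -4), (0, -10), (3, -6)

T1 shear: y ← y + 2·x: (0, 4) → (0, 4); (3, -4) → (3, 2); (0, 5) → (0, 5); (3, -3) → (3, 3)
T2 scale by (-1, 2): (0, 4) → (0, 8); (3, 2) → (-3, 4); (0, 5) → (0, 10); (3, 3) → (-3, 6)
T3 reflect across y = 0: (0, 8) → (0, -8); (-3, 4) → (-3, -4); (0, 10) → (0, -10); (-3, 6) → (-3, -6)
T4 reflect across x = 0: (0, -8) → (0, -8); (-3, -4) → (3, -4); (0, -10) → (0, -10); (-3, -6) → (3, -6)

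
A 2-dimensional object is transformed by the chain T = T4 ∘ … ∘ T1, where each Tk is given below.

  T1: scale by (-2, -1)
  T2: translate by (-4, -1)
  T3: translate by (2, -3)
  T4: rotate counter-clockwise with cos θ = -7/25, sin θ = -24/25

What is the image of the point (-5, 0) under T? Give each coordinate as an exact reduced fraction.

T(p) = (-152/25, -164/25)

T1 scale by (-2, -1): (-5, 0) → (10, 0)
T2 translate by (-4, -1): (10, 0) → (6, -1)
T3 translate by (2, -3): (6, -1) → (8, -4)
T4 rotate counter-clockwise with cos θ = -7/25, sin θ = -24/25: (8, -4) → (-152/25, -164/25)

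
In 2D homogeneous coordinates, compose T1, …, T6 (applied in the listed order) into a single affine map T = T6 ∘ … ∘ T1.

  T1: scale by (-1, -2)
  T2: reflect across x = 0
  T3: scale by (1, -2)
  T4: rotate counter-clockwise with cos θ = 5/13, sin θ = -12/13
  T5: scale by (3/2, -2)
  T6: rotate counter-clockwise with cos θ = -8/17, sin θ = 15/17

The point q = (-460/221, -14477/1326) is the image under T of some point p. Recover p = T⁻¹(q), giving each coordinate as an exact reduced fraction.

p = (1, -5/3)

T1 = [-1 0 0; 0 -2 0; 0 0 1]
T2·T1 = [1 0 0; 0 -2 0; 0 0 1]
T3·…·T1 = [1 0 0; 0 4 0; 0 0 1]
T4·…·T1 = [5/13 48/13 0; -12/13 20/13 0; 0 0 1]
T5·…·T1 = [15/26 72/13 0; 24/13 -40/13 0; 0 0 1]
T6·…·T1 = [-420/221 24/221 0; -159/442 1400/221 0; 0 0 1]
det M = -12; M⁻¹ = [-350/663 2/221 0; -53/1768 35/221 0; 0 0 1]
M⁻¹ · (-460/221, -14477/1326)ᵀ = (1, -5/3)ᵀ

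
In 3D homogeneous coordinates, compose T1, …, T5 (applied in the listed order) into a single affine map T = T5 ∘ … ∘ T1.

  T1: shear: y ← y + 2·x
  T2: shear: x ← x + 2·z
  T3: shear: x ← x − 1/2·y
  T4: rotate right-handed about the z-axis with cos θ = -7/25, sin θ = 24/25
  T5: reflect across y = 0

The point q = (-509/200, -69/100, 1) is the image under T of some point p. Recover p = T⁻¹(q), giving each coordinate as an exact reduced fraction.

T1 = [1 0 0 0; 2 1 0 0; 0 0 1 0; 0 0 0 1]
T2·T1 = [1 0 2 0; 2 1 0 0; 0 0 1 0; 0 0 0 1]
T3·…·T1 = [0 -1/2 2 0; 2 1 0 0; 0 0 1 0; 0 0 0 1]
T4·…·T1 = [-48/25 -41/50 -14/25 0; -14/25 -19/25 48/25 0; 0 0 1 0; 0 0 0 1]
T5·…·T1 = [-48/25 -41/50 -14/25 0; 14/25 19/25 -48/25 0; 0 0 1 0; 0 0 0 1]
det M = -1; M⁻¹ = [-19/25 -41/50 -2 0; 14/25 48/25 4 0; 0 0 1 0; 0 0 0 1]
M⁻¹ · (-509/200, -69/100, 1)ᵀ = (1/2, 5/4, 1)ᵀ

p = (1/2, 5/4, 1)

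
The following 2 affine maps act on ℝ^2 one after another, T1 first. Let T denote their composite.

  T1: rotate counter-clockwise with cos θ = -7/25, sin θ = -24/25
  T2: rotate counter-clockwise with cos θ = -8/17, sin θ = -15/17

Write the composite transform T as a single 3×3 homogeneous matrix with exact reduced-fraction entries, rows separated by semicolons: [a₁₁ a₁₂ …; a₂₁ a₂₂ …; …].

T1 = [-7/25 24/25 0; -24/25 -7/25 0; 0 0 1]
T2·T1 = [-304/425 -297/425 0; 297/425 -304/425 0; 0 0 1]

T = [-304/425 -297/425 0; 297/425 -304/425 0; 0 0 1]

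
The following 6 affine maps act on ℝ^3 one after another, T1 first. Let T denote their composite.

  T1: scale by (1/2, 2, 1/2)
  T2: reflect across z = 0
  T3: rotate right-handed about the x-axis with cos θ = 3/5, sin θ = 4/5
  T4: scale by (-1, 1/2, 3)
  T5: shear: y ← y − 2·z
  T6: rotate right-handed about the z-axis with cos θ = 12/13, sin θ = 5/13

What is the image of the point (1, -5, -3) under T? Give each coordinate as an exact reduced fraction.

T(p) = (-201/13, 931/26, -213/10)

T1 scale by (1/2, 2, 1/2): (1, -5, -3) → (1/2, -10, -3/2)
T2 reflect across z = 0: (1/2, -10, -3/2) → (1/2, -10, 3/2)
T3 rotate right-handed about the x-axis with cos θ = 3/5, sin θ = 4/5: (1/2, -10, 3/2) → (1/2, -36/5, -71/10)
T4 scale by (-1, 1/2, 3): (1/2, -36/5, -71/10) → (-1/2, -18/5, -213/10)
T5 shear: y ← y − 2·z: (-1/2, -18/5, -213/10) → (-1/2, 39, -213/10)
T6 rotate right-handed about the z-axis with cos θ = 12/13, sin θ = 5/13: (-1/2, 39, -213/10) → (-201/13, 931/26, -213/10)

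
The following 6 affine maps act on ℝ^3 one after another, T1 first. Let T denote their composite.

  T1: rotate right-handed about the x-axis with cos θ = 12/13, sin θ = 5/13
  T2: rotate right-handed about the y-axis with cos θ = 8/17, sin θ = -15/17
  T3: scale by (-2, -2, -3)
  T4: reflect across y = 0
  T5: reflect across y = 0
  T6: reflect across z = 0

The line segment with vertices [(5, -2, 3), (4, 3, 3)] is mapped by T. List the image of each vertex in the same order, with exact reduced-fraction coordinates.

T1 rotate right-handed about the x-axis with cos θ = 12/13, sin θ = 5/13: (5, -2, 3) → (5, -3, 2); (4, 3, 3) → (4, 21/13, 51/13)
T2 rotate right-handed about the y-axis with cos θ = 8/17, sin θ = -15/17: (5, -3, 2) → (10/17, -3, 91/17); (4, 21/13, 51/13) → (-349/221, 21/13, 1188/221)
T3 scale by (-2, -2, -3): (10/17, -3, 91/17) → (-20/17, 6, -273/17); (-349/221, 21/13, 1188/221) → (698/221, -42/13, -3564/221)
T4 reflect across y = 0: (-20/17, 6, -273/17) → (-20/17, -6, -273/17); (698/221, -42/13, -3564/221) → (698/221, 42/13, -3564/221)
T5 reflect across y = 0: (-20/17, -6, -273/17) → (-20/17, 6, -273/17); (698/221, 42/13, -3564/221) → (698/221, -42/13, -3564/221)
T6 reflect across z = 0: (-20/17, 6, -273/17) → (-20/17, 6, 273/17); (698/221, -42/13, -3564/221) → (698/221, -42/13, 3564/221)

image vertices: (-20/17, 6, 273/17), (698/221, -42/13, 3564/221)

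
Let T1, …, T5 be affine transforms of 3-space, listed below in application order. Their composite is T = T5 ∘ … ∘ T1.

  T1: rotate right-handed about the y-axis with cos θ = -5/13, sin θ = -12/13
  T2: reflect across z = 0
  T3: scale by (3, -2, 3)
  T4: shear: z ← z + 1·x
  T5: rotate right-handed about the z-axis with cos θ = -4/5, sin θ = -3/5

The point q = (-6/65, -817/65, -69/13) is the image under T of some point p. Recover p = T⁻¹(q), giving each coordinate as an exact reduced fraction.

p = (3, -5, -4)

T1 = [-5/13 0 -12/13 0; 0 1 0 0; 12/13 0 -5/13 0; 0 0 0 1]
T2·T1 = [-5/13 0 -12/13 0; 0 1 0 0; -12/13 0 5/13 0; 0 0 0 1]
T3·…·T1 = [-15/13 0 -36/13 0; 0 -2 0 0; -36/13 0 15/13 0; 0 0 0 1]
T4·…·T1 = [-15/13 0 -36/13 0; 0 -2 0 0; -51/13 0 -21/13 0; 0 0 0 1]
T5·…·T1 = [12/13 -6/5 144/65 0; 9/13 8/5 108/65 0; -51/13 0 -21/13 0; 0 0 0 1]
det M = 18; M⁻¹ = [-28/195 -7/65 -4/13 0; -3/10 2/5 0 0; 68/195 17/65 5/39 0; 0 0 0 1]
M⁻¹ · (-6/65, -817/65, -69/13)ᵀ = (3, -5, -4)ᵀ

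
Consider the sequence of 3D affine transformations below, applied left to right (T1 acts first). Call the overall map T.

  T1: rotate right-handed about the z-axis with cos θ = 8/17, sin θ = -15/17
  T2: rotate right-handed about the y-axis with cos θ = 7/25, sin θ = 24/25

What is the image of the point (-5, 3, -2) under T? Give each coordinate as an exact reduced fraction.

T1 rotate right-handed about the z-axis with cos θ = 8/17, sin θ = -15/17: (-5, 3, -2) → (5/17, 99/17, -2)
T2 rotate right-handed about the y-axis with cos θ = 7/25, sin θ = 24/25: (5/17, 99/17, -2) → (-781/425, 99/17, -358/425)

T(p) = (-781/425, 99/17, -358/425)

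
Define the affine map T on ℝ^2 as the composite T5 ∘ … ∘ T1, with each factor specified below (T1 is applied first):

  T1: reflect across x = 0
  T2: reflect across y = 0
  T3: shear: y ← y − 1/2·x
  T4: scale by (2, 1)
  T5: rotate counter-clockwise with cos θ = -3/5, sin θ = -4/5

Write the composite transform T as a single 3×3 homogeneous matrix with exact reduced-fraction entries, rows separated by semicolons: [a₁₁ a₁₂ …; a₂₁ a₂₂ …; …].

T1 = [-1 0 0; 0 1 0; 0 0 1]
T2·T1 = [-1 0 0; 0 -1 0; 0 0 1]
T3·…·T1 = [-1 0 0; 1/2 -1 0; 0 0 1]
T4·…·T1 = [-2 0 0; 1/2 -1 0; 0 0 1]
T5·…·T1 = [8/5 -4/5 0; 13/10 3/5 0; 0 0 1]

T = [8/5 -4/5 0; 13/10 3/5 0; 0 0 1]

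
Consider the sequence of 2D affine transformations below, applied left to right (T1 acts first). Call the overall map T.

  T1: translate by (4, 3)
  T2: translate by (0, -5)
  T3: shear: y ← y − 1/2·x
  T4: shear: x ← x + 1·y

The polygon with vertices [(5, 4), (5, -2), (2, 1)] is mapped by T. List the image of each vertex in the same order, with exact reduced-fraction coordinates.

T1 translate by (4, 3): (5, 4) → (9, 7); (5, -2) → (9, 1); (2, 1) → (6, 4)
T2 translate by (0, -5): (9, 7) → (9, 2); (9, 1) → (9, -4); (6, 4) → (6, -1)
T3 shear: y ← y − 1/2·x: (9, 2) → (9, -5/2); (9, -4) → (9, -17/2); (6, -1) → (6, -4)
T4 shear: x ← x + 1·y: (9, -5/2) → (13/2, -5/2); (9, -17/2) → (1/2, -17/2); (6, -4) → (2, -4)

image vertices: (13/2, -5/2), (1/2, -17/2), (2, -4)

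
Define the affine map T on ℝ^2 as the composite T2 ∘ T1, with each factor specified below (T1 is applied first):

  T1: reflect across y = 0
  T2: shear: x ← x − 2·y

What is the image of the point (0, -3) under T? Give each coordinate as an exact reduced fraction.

T1 reflect across y = 0: (0, -3) → (0, 3)
T2 shear: x ← x − 2·y: (0, 3) → (-6, 3)

T(p) = (-6, 3)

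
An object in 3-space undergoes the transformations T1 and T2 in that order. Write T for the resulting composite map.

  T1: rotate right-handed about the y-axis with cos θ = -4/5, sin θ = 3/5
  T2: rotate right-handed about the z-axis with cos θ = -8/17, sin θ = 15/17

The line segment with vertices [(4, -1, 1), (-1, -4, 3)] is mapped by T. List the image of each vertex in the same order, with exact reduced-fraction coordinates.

image vertices: (179/85, -31/17, -16/5), (196/85, 71/17, -9/5)

T1 rotate right-handed about the y-axis with cos θ = -4/5, sin θ = 3/5: (4, -1, 1) → (-13/5, -1, -16/5); (-1, -4, 3) → (13/5, -4, -9/5)
T2 rotate right-handed about the z-axis with cos θ = -8/17, sin θ = 15/17: (-13/5, -1, -16/5) → (179/85, -31/17, -16/5); (13/5, -4, -9/5) → (196/85, 71/17, -9/5)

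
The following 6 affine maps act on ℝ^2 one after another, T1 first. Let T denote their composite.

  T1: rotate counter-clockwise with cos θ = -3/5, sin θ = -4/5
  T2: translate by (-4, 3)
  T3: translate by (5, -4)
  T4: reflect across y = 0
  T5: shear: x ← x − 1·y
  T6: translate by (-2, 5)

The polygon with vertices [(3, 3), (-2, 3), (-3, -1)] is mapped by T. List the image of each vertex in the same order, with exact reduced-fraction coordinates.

image vertices: (-28/5, 51/5), (7/5, 31/5), (2, 3)

T1 rotate counter-clockwise with cos θ = -3/5, sin θ = -4/5: (3, 3) → (3/5, -21/5); (-2, 3) → (18/5, -1/5); (-3, -1) → (1, 3)
T2 translate by (-4, 3): (3/5, -21/5) → (-17/5, -6/5); (18/5, -1/5) → (-2/5, 14/5); (1, 3) → (-3, 6)
T3 translate by (5, -4): (-17/5, -6/5) → (8/5, -26/5); (-2/5, 14/5) → (23/5, -6/5); (-3, 6) → (2, 2)
T4 reflect across y = 0: (8/5, -26/5) → (8/5, 26/5); (23/5, -6/5) → (23/5, 6/5); (2, 2) → (2, -2)
T5 shear: x ← x − 1·y: (8/5, 26/5) → (-18/5, 26/5); (23/5, 6/5) → (17/5, 6/5); (2, -2) → (4, -2)
T6 translate by (-2, 5): (-18/5, 26/5) → (-28/5, 51/5); (17/5, 6/5) → (7/5, 31/5); (4, -2) → (2, 3)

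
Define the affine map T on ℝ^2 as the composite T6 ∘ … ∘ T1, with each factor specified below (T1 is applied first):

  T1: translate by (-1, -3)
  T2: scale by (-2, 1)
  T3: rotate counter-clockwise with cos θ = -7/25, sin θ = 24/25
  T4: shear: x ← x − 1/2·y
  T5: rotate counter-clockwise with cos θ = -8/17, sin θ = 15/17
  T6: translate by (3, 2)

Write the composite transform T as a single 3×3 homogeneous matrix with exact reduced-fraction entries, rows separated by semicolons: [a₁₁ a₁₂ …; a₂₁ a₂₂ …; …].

T1 = [1 0 -1; 0 1 -3; 0 0 1]
T2·T1 = [-2 0 2; 0 1 -3; 0 0 1]
T3·…·T1 = [14/25 -24/25 58/25; -48/25 -7/25 69/25; 0 0 1]
T4·…·T1 = [38/25 -41/50 47/50; -48/25 -7/25 69/25; 0 0 1]
T5·…·T1 = [416/425 269/425 -1223/425; 954/425 -503/850 -399/850; 0 0 1]
T6·…·T1 = [416/425 269/425 52/425; 954/425 -503/850 1301/850; 0 0 1]

T = [416/425 269/425 52/425; 954/425 -503/850 1301/850; 0 0 1]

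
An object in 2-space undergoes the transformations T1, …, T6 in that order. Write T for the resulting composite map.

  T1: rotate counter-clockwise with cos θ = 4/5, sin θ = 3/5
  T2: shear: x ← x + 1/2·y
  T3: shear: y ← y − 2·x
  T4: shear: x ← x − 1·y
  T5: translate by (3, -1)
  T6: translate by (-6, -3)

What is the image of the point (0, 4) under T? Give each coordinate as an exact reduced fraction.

T(p) = (-43/5, 4/5)

T1 rotate counter-clockwise with cos θ = 4/5, sin θ = 3/5: (0, 4) → (-12/5, 16/5)
T2 shear: x ← x + 1/2·y: (-12/5, 16/5) → (-4/5, 16/5)
T3 shear: y ← y − 2·x: (-4/5, 16/5) → (-4/5, 24/5)
T4 shear: x ← x − 1·y: (-4/5, 24/5) → (-28/5, 24/5)
T5 translate by (3, -1): (-28/5, 24/5) → (-13/5, 19/5)
T6 translate by (-6, -3): (-13/5, 19/5) → (-43/5, 4/5)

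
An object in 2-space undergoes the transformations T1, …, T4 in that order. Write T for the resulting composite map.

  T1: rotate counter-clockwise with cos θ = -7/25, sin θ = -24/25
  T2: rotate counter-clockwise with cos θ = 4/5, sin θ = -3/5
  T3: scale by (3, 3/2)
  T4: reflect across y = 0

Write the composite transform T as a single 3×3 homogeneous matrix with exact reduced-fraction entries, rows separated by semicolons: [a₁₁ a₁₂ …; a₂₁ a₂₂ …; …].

T1 = [-7/25 24/25 0; -24/25 -7/25 0; 0 0 1]
T2·T1 = [-4/5 3/5 0; -3/5 -4/5 0; 0 0 1]
T3·…·T1 = [-12/5 9/5 0; -9/10 -6/5 0; 0 0 1]
T4·…·T1 = [-12/5 9/5 0; 9/10 6/5 0; 0 0 1]

T = [-12/5 9/5 0; 9/10 6/5 0; 0 0 1]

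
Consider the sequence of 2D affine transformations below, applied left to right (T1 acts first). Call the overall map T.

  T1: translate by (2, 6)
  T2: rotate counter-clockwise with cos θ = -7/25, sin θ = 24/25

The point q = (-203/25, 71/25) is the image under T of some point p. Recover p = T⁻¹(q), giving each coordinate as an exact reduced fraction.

p = (3, 1)

T1 = [1 0 2; 0 1 6; 0 0 1]
T2·T1 = [-7/25 -24/25 -158/25; 24/25 -7/25 6/25; 0 0 1]
det M = 1; M⁻¹ = [-7/25 24/25 -2; -24/25 -7/25 -6; 0 0 1]
M⁻¹ · (-203/25, 71/25)ᵀ = (3, 1)ᵀ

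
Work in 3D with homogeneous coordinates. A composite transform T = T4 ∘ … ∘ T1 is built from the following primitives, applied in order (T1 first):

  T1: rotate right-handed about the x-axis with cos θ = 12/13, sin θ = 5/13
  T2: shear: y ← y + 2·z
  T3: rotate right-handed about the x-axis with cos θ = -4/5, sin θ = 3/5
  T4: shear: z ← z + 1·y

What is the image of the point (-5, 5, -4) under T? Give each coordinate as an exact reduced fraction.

T(p) = (-5, -67/65, 127/65)

T1 rotate right-handed about the x-axis with cos θ = 12/13, sin θ = 5/13: (-5, 5, -4) → (-5, 80/13, -23/13)
T2 shear: y ← y + 2·z: (-5, 80/13, -23/13) → (-5, 34/13, -23/13)
T3 rotate right-handed about the x-axis with cos θ = -4/5, sin θ = 3/5: (-5, 34/13, -23/13) → (-5, -67/65, 194/65)
T4 shear: z ← z + 1·y: (-5, -67/65, 194/65) → (-5, -67/65, 127/65)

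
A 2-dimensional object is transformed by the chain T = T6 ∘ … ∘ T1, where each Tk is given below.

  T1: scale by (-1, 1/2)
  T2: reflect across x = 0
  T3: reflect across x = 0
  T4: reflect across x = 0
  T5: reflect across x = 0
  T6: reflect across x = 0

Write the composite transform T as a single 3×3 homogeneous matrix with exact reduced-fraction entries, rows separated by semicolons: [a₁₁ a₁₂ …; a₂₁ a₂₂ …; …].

T = [1 0 0; 0 1/2 0; 0 0 1]

T1 = [-1 0 0; 0 1/2 0; 0 0 1]
T2·T1 = [1 0 0; 0 1/2 0; 0 0 1]
T3·…·T1 = [-1 0 0; 0 1/2 0; 0 0 1]
T4·…·T1 = [1 0 0; 0 1/2 0; 0 0 1]
T5·…·T1 = [-1 0 0; 0 1/2 0; 0 0 1]
T6·…·T1 = [1 0 0; 0 1/2 0; 0 0 1]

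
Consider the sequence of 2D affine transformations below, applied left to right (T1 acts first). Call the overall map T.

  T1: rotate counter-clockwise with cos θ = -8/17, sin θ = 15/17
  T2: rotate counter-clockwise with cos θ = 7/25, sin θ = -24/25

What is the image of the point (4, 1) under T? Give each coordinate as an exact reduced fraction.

T1 rotate counter-clockwise with cos θ = -8/17, sin θ = 15/17: (4, 1) → (-47/17, 52/17)
T2 rotate counter-clockwise with cos θ = 7/25, sin θ = -24/25: (-47/17, 52/17) → (919/425, 1492/425)

T(p) = (919/425, 1492/425)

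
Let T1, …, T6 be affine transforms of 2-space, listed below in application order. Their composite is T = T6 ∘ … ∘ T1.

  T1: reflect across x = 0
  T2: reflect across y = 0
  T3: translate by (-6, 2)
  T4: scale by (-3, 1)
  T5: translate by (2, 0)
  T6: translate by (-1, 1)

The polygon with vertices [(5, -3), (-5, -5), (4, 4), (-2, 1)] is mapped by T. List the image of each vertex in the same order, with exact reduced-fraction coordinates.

image vertices: (34, 6), (4, 8), (31, -1), (13, 2)

T1 reflect across x = 0: (5, -3) → (-5, -3); (-5, -5) → (5, -5); (4, 4) → (-4, 4); (-2, 1) → (2, 1)
T2 reflect across y = 0: (-5, -3) → (-5, 3); (5, -5) → (5, 5); (-4, 4) → (-4, -4); (2, 1) → (2, -1)
T3 translate by (-6, 2): (-5, 3) → (-11, 5); (5, 5) → (-1, 7); (-4, -4) → (-10, -2); (2, -1) → (-4, 1)
T4 scale by (-3, 1): (-11, 5) → (33, 5); (-1, 7) → (3, 7); (-10, -2) → (30, -2); (-4, 1) → (12, 1)
T5 translate by (2, 0): (33, 5) → (35, 5); (3, 7) → (5, 7); (30, -2) → (32, -2); (12, 1) → (14, 1)
T6 translate by (-1, 1): (35, 5) → (34, 6); (5, 7) → (4, 8); (32, -2) → (31, -1); (14, 1) → (13, 2)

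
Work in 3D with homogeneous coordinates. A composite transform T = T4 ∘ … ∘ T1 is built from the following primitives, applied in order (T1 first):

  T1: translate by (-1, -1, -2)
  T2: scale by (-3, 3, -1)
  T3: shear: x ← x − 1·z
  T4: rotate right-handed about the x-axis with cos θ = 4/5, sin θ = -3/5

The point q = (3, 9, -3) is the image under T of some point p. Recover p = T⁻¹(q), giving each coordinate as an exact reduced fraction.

T1 = [1 0 0 -1; 0 1 0 -1; 0 0 1 -2; 0 0 0 1]
T2·T1 = [-3 0 0 3; 0 3 0 -3; 0 0 -1 2; 0 0 0 1]
T3·…·T1 = [-3 0 1 1; 0 3 0 -3; 0 0 -1 2; 0 0 0 1]
T4·…·T1 = [-3 0 1 1; 0 12/5 -3/5 -6/5; 0 -9/5 -4/5 17/5; 0 0 0 1]
det M = 9; M⁻¹ = [-1/3 -1/5 -4/15 1; 0 4/15 -1/5 1; 0 -3/5 -4/5 2; 0 0 0 1]
M⁻¹ · (3, 9, -3)ᵀ = (-1, 4, -1)ᵀ

p = (-1, 4, -1)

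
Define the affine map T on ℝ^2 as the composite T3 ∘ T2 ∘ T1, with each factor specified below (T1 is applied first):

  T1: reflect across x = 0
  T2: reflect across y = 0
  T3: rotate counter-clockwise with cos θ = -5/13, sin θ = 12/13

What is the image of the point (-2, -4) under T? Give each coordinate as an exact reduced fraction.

T1 reflect across x = 0: (-2, -4) → (2, -4)
T2 reflect across y = 0: (2, -4) → (2, 4)
T3 rotate counter-clockwise with cos θ = -5/13, sin θ = 12/13: (2, 4) → (-58/13, 4/13)

T(p) = (-58/13, 4/13)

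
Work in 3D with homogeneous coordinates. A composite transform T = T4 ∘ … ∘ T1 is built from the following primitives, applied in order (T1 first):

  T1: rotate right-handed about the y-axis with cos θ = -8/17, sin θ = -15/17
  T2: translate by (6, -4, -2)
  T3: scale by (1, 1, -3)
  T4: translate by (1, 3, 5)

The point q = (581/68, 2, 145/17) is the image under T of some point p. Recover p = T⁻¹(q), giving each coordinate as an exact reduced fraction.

p = (0, 3, -7/4)

T1 = [-8/17 0 -15/17 0; 0 1 0 0; 15/17 0 -8/17 0; 0 0 0 1]
T2·T1 = [-8/17 0 -15/17 6; 0 1 0 -4; 15/17 0 -8/17 -2; 0 0 0 1]
T3·…·T1 = [-8/17 0 -15/17 6; 0 1 0 -4; -45/17 0 24/17 6; 0 0 0 1]
T4·…·T1 = [-8/17 0 -15/17 7; 0 1 0 -1; -45/17 0 24/17 11; 0 0 0 1]
det M = -3; M⁻¹ = [-8/17 0 -5/17 111/17; 0 1 0 1; -15/17 0 8/51 227/51; 0 0 0 1]
M⁻¹ · (581/68, 2, 145/17)ᵀ = (0, 3, -7/4)ᵀ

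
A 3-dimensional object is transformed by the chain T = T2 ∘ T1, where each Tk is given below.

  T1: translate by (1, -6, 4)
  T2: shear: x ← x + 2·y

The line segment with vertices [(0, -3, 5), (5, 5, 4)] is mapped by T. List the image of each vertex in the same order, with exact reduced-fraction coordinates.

T1 translate by (1, -6, 4): (0, -3, 5) → (1, -9, 9); (5, 5, 4) → (6, -1, 8)
T2 shear: x ← x + 2·y: (1, -9, 9) → (-17, -9, 9); (6, -1, 8) → (4, -1, 8)

image vertices: (-17, -9, 9), (4, -1, 8)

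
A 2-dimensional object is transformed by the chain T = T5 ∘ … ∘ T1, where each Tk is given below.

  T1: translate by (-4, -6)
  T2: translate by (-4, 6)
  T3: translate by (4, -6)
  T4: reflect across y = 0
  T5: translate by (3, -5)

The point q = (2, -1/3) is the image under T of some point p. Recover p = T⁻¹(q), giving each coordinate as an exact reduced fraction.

p = (3, 4/3)

T1 = [1 0 -4; 0 1 -6; 0 0 1]
T2·T1 = [1 0 -8; 0 1 0; 0 0 1]
T3·…·T1 = [1 0 -4; 0 1 -6; 0 0 1]
T4·…·T1 = [1 0 -4; 0 -1 6; 0 0 1]
T5·…·T1 = [1 0 -1; 0 -1 1; 0 0 1]
det M = -1; M⁻¹ = [1 0 1; 0 -1 1; 0 0 1]
M⁻¹ · (2, -1/3)ᵀ = (3, 4/3)ᵀ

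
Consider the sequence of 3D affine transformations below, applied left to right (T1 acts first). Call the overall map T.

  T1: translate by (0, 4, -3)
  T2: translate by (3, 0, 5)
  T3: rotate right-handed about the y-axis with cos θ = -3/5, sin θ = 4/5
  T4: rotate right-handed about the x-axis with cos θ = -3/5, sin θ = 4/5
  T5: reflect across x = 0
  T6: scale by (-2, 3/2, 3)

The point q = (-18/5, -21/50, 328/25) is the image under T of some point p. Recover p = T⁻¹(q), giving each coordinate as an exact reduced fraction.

T1 = [1 0 0 0; 0 1 0 4; 0 0 1 -3; 0 0 0 1]
T2·T1 = [1 0 0 3; 0 1 0 4; 0 0 1 2; 0 0 0 1]
T3·…·T1 = [-3/5 0 4/5 -1/5; 0 1 0 4; -4/5 0 -3/5 -18/5; 0 0 0 1]
T4·…·T1 = [-3/5 0 4/5 -1/5; 16/25 -3/5 12/25 12/25; 12/25 4/5 9/25 134/25; 0 0 0 1]
T5·…·T1 = [3/5 0 -4/5 1/5; 16/25 -3/5 12/25 12/25; 12/25 4/5 9/25 134/25; 0 0 0 1]
T6·…·T1 = [-6/5 0 8/5 -2/5; 24/25 -9/10 18/25 18/25; 36/25 12/5 27/25 402/25; 0 0 0 1]
det M = 9; M⁻¹ = [-3/10 32/75 4/25 -3; 0 -2/5 4/15 -4; 2/5 8/25 3/25 -2; 0 0 0 1]
M⁻¹ · (-18/5, -21/50, 328/25)ᵀ = (0, -1/3, -2)ᵀ

p = (0, -1/3, -2)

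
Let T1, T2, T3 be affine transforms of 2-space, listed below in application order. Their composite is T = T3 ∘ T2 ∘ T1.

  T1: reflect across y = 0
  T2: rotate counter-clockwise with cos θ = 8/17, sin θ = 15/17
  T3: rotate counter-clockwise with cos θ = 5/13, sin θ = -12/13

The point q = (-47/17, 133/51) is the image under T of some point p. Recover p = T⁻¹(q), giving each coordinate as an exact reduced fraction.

T1 = [1 0 0; 0 -1 0; 0 0 1]
T2·T1 = [8/17 15/17 0; 15/17 -8/17 0; 0 0 1]
T3·…·T1 = [220/221 -21/221 0; -21/221 -220/221 0; 0 0 1]
det M = -1; M⁻¹ = [220/221 -21/221 0; -21/221 -220/221 0; 0 0 1]
M⁻¹ · (-47/17, 133/51)ᵀ = (-3, -7/3)ᵀ

p = (-3, -7/3)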